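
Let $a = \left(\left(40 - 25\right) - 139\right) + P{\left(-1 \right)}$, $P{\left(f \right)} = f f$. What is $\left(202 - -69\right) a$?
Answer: $-33333$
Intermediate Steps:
$P{\left(f \right)} = f^{2}$
$a = -123$ ($a = \left(\left(40 - 25\right) - 139\right) + \left(-1\right)^{2} = \left(\left(40 - 25\right) - 139\right) + 1 = \left(15 - 139\right) + 1 = -124 + 1 = -123$)
$\left(202 - -69\right) a = \left(202 - -69\right) \left(-123\right) = \left(202 + 69\right) \left(-123\right) = 271 \left(-123\right) = -33333$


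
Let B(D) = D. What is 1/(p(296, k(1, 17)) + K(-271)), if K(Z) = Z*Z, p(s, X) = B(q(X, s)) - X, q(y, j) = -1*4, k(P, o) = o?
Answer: 1/73420 ≈ 1.3620e-5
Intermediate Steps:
q(y, j) = -4
p(s, X) = -4 - X
K(Z) = Z²
1/(p(296, k(1, 17)) + K(-271)) = 1/((-4 - 1*17) + (-271)²) = 1/((-4 - 17) + 73441) = 1/(-21 + 73441) = 1/73420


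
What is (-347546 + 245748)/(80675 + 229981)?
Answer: -50899/155328 ≈ -0.32769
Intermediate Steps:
(-347546 + 245748)/(80675 + 229981) = -101798/310656 = -101798*1/310656 = -50899/155328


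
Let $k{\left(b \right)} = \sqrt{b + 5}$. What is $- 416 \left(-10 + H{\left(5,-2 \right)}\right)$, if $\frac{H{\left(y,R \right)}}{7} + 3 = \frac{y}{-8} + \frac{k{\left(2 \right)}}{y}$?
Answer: $14716 - \frac{2912 \sqrt{7}}{5} \approx 13175.0$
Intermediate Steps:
$k{\left(b \right)} = \sqrt{5 + b}$
$H{\left(y,R \right)} = -21 - \frac{7 y}{8} + \frac{7 \sqrt{7}}{y}$ ($H{\left(y,R \right)} = -21 + 7 \left(\frac{y}{-8} + \frac{\sqrt{5 + 2}}{y}\right) = -21 + 7 \left(y \left(- \frac{1}{8}\right) + \frac{\sqrt{7}}{y}\right) = -21 + 7 \left(- \frac{y}{8} + \frac{\sqrt{7}}{y}\right) = -21 - \left(\frac{7 y}{8} - \frac{7 \sqrt{7}}{y}\right) = -21 - \frac{7 y}{8} + \frac{7 \sqrt{7}}{y}$)
$- 416 \left(-10 + H{\left(5,-2 \right)}\right) = - 416 \left(-10 - \left(\frac{203}{8} - \frac{7 \sqrt{7}}{5}\right)\right) = - 416 \left(- \frac{283}{8} + \frac{7 \sqrt{7}}{5}\right) = 14716 - \frac{2912 \sqrt{7}}{5}$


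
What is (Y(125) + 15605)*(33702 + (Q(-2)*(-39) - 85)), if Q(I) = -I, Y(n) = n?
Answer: 527568470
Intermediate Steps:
(Y(125) + 15605)*(33702 + (Q(-2)*(-39) - 85)) = (125 + 15605)*(33702 + (-1*(-2)*(-39) - 85)) = 15730*(33702 + (2*(-39) - 85)) = 15730*(33702 + (-78 - 85)) = 15730*(33702 - 163) = 15730*33539 = 527568470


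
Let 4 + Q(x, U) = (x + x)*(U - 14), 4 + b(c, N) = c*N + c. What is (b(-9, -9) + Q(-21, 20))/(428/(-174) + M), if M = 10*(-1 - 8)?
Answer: 4089/2011 ≈ 2.0333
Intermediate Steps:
b(c, N) = -4 + c + N*c (b(c, N) = -4 + (c*N + c) = -4 + (N*c + c) = -4 + (c + N*c) = -4 + c + N*c)
M = -90 (M = 10*(-9) = -90)
Q(x, U) = -4 + 2*x*(-14 + U) (Q(x, U) = -4 + (x + x)*(U - 14) = -4 + (2*x)*(-14 + U) = -4 + 2*x*(-14 + U))
(b(-9, -9) + Q(-21, 20))/(428/(-174) + M) = ((-4 - 9 - 9*(-9)) + (-4 - 28*(-21) + 2*20*(-21)))/(428/(-174) - 90) = ((-4 - 9 + 81) + (-4 + 588 - 840))/(428*(-1/174) - 90) = (68 - 256)/(-214/87 - 90) = -188/(-8044/87) = -188*(-87/8044) = 4089/2011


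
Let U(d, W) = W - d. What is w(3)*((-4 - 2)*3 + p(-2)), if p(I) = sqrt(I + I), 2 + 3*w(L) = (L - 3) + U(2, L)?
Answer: 6 - 2*I/3 ≈ 6.0 - 0.66667*I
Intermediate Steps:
w(L) = -7/3 + 2*L/3 (w(L) = -2/3 + ((L - 3) + (L - 1*2))/3 = -2/3 + ((-3 + L) + (L - 2))/3 = -2/3 + ((-3 + L) + (-2 + L))/3 = -2/3 + (-5 + 2*L)/3 = -2/3 + (-5/3 + 2*L/3) = -7/3 + 2*L/3)
p(I) = sqrt(2)*sqrt(I) (p(I) = sqrt(2*I) = sqrt(2)*sqrt(I))
w(3)*((-4 - 2)*3 + p(-2)) = (-7/3 + (2/3)*3)*((-4 - 2)*3 + sqrt(2)*sqrt(-2)) = (-7/3 + 2)*(-6*3 + sqrt(2)*(I*sqrt(2))) = -(-18 + 2*I)/3 = 6 - 2*I/3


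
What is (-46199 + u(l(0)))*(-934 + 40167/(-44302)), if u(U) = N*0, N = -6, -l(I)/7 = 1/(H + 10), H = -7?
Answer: 1913481038765/44302 ≈ 4.3192e+7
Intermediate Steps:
l(I) = -7/3 (l(I) = -7/(-7 + 10) = -7/3)
u(U) = 0 (u(U) = -6*0 = 0)
(-46199 + u(l(0)))*(-934 + 40167/(-44302)) = (-46199 + 0)*(-934 + 40167/(-44302)) = -46199*(-934 + 40167*(-1/44302)) = -46199*(-934 - 40167/44302) = -46199*(-41418235/44302) = 1913481038765/44302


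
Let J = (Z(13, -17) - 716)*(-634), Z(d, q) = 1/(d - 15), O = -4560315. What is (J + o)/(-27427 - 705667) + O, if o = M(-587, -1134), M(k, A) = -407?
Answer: -1671570009232/366547 ≈ -4.5603e+6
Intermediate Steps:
Z(d, q) = 1/(-15 + d)
J = 454261 (J = (1/(-15 + 13) - 716)*(-634) = (1/(-2) - 716)*(-634) = (-½ - 716)*(-634) = -1433/2*(-634) = 454261)
o = -407
(J + o)/(-27427 - 705667) + O = (454261 - 407)/(-27427 - 705667) - 4560315 = 453854/(-733094) - 4560315 = 453854*(-1/733094) - 4560315 = -226927/366547 - 4560315 = -1671570009232/366547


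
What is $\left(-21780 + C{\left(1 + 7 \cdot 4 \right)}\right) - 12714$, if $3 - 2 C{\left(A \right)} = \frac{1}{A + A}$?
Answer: $- \frac{4001131}{116} \approx -34493.0$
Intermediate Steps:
$C{\left(A \right)} = \frac{3}{2} - \frac{1}{4 A}$ ($C{\left(A \right)} = \frac{3}{2} - \frac{1}{2 \left(A + A\right)} = \frac{3}{2} - \frac{1}{2 \cdot 2 A} = \frac{3}{2} - \frac{\frac{1}{2} \frac{1}{A}}{2} = \frac{3}{2} - \frac{1}{4 A}$)
$\left(-21780 + C{\left(1 + 7 \cdot 4 \right)}\right) - 12714 = \left(-21780 + \frac{-1 + 6 \left(1 + 7 \cdot 4\right)}{4 \left(1 + 7 \cdot 4\right)}\right) - 12714 = \left(-21780 + \frac{-1 + 6 \left(1 + 28\right)}{4 \left(1 + 28\right)}\right) - 12714 = \left(-21780 + \frac{-1 + 6 \cdot 29}{4 \cdot 29}\right) - 12714 = \left(-21780 + \frac{1}{4} \cdot \frac{1}{29} \left(-1 + 174\right)\right) - 12714 = \left(-21780 + \frac{1}{4} \cdot \frac{1}{29} \cdot 173\right) - 12714 = \left(-21780 + \frac{173}{116}\right) - 12714 = - \frac{2526307}{116} - 12714 = - \frac{4001131}{116}$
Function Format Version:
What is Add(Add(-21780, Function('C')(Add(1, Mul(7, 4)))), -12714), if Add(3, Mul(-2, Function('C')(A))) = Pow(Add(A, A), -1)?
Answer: Rational(-4001131, 116) ≈ -34493.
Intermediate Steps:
Function('C')(A) = Add(Rational(3, 2), Mul(Rational(-1, 4), Pow(A, -1))) (Function('C')(A) = Add(Rational(3, 2), Mul(Rational(-1, 2), Pow(Add(A, A), -1))) = Add(Rational(3, 2), Mul(Rational(-1, 2), Pow(Mul(2, A), -1))) = Add(Rational(3, 2), Mul(Rational(-1, 2), Mul(Rational(1, 2), Pow(A, -1)))) = Add(Rational(3, 2), Mul(Rational(-1, 4), Pow(A, -1))))
Add(Add(-21780, Function('C')(Add(1, Mul(7, 4)))), -12714) = Add(Add(-21780, Mul(Rational(1, 4), Pow(Add(1, Mul(7, 4)), -1), Add(-1, Mul(6, Add(1, Mul(7, 4)))))), -12714) = Add(Add(-21780, Mul(Rational(1, 4), Pow(Add(1, 28), -1), Add(-1, Mul(6, Add(1, 28))))), -12714) = Add(Add(-21780, Mul(Rational(1, 4), Pow(29, -1), Add(-1, Mul(6, 29)))), -12714) = Add(Add(-21780, Mul(Rational(1, 4), Rational(1, 29), Add(-1, 174))), -12714) = Add(Add(-21780, Mul(Rational(1, 4), Rational(1, 29), 173)), -12714) = Add(Add(-21780, Rational(173, 116)), -12714) = Add(Rational(-2526307, 116), -12714) = Rational(-4001131, 116)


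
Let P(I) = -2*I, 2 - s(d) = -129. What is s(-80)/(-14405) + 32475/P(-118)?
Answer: 467771459/3399580 ≈ 137.60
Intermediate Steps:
s(d) = 131 (s(d) = 2 - 1*(-129) = 2 + 129 = 131)
s(-80)/(-14405) + 32475/P(-118) = 131/(-14405) + 32475/((-2*(-118))) = 131*(-1/14405) + 32475/236 = -131/14405 + 32475*(1/236) = -131/14405 + 32475/236 = 467771459/3399580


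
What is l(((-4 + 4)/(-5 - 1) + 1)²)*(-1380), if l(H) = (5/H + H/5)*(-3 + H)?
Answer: 14352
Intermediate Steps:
l(H) = (-3 + H)*(5/H + H/5) (l(H) = (5/H + H*(⅕))*(-3 + H) = (5/H + H/5)*(-3 + H) = (-3 + H)*(5/H + H/5))
l(((-4 + 4)/(-5 - 1) + 1)²)*(-1380) = ((-75 + ((-4 + 4)/(-5 - 1) + 1)²*(25 + (((-4 + 4)/(-5 - 1) + 1)²)² - 3*((-4 + 4)/(-5 - 1) + 1)²))/(5*(((-4 + 4)/(-5 - 1) + 1)²)))*(-1380) = ((-75 + (0/(-6) + 1)²*(25 + ((0/(-6) + 1)²)² - 3*(0/(-6) + 1)²))/(5*((0/(-6) + 1)²)))*(-1380) = ((-75 + (0*(-⅙) + 1)²*(25 + ((0*(-⅙) + 1)²)² - 3*(0*(-⅙) + 1)²))/(5*((0*(-⅙) + 1)²)))*(-1380) = ((-75 + (0 + 1)²*(25 + ((0 + 1)²)² - 3*(0 + 1)²))/(5*((0 + 1)²)))*(-1380) = ((-75 + 1²*(25 + (1²)² - 3*1²))/(5*(1²)))*(-1380) = ((⅕)*(-75 + 1*(25 + 1² - 3*1))/1)*(-1380) = ((⅕)*1*(-75 + 1*(25 + 1 - 3)))*(-1380) = ((⅕)*1*(-75 + 1*23))*(-1380) = ((⅕)*1*(-75 + 23))*(-1380) = ((⅕)*1*(-52))*(-1380) = -52/5*(-1380) = 14352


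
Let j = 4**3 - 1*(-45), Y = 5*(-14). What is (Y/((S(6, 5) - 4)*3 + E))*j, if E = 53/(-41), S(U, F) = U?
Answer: -312830/193 ≈ -1620.9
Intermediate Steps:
Y = -70
E = -53/41 (E = 53*(-1/41) = -53/41 ≈ -1.2927)
j = 109 (j = 64 + 45 = 109)
(Y/((S(6, 5) - 4)*3 + E))*j = (-70/((6 - 4)*3 - 53/41))*109 = (-70/(2*3 - 53/41))*109 = (-70/(6 - 53/41))*109 = (-70/(193/41))*109 = ((41/193)*(-70))*109 = -2870/193*109 = -312830/193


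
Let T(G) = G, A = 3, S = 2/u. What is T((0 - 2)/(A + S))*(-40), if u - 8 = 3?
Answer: 176/7 ≈ 25.143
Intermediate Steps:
u = 11 (u = 8 + 3 = 11)
S = 2/11 ≈ 0.18182
T((0 - 2)/(A + S))*(-40) = ((0 - 2)/(3 + 2/11))*(-40) = -2/35/11*(-40) = -2*11/35*(-40) = -22/35*(-40) = 176/7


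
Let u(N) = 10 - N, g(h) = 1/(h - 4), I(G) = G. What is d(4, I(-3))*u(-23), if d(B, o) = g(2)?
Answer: -33/2 ≈ -16.500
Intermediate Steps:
g(h) = 1/(-4 + h)
d(B, o) = -½ (d(B, o) = 1/(-4 + 2) = 1/(-2) = -½)
d(4, I(-3))*u(-23) = -(10 - 1*(-23))/2 = -(10 + 23)/2 = -½*33 = -33/2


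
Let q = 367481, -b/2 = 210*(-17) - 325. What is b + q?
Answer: 375271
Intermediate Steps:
b = 7790 (b = -2*(210*(-17) - 325) = -2*(-3570 - 325) = -2*(-3895) = 7790)
b + q = 7790 + 367481 = 375271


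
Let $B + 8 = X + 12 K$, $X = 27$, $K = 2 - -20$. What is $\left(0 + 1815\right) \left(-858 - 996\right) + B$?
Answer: $-3364727$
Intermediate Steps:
$K = 22$ ($K = 2 + 20 = 22$)
$B = 283$ ($B = -8 + \left(27 + 12 \cdot 22\right) = -8 + \left(27 + 264\right) = -8 + 291 = 283$)
$\left(0 + 1815\right) \left(-858 - 996\right) + B = \left(0 + 1815\right) \left(-858 - 996\right) + 283 = 1815 \left(-1854\right) + 283 = -3365010 + 283 = -3364727$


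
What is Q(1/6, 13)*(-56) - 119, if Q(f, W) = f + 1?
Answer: -553/3 ≈ -184.33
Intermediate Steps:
Q(f, W) = 1 + f
Q(1/6, 13)*(-56) - 119 = (1 + 1/6)*(-56) - 119 = (7/6)*(-56) - 119 = -196/3 - 119 = -553/3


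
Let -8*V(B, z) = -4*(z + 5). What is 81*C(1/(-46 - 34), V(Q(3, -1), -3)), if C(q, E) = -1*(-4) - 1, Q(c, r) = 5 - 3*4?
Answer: 243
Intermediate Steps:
Q(c, r) = -7 (Q(c, r) = 5 - 12 = -7)
V(B, z) = 5/2 + z/2 (V(B, z) = -(-1)*(z + 5)/2 = -(-1)*(5 + z)/2 = -(-20 - 4*z)/8 = 5/2 + z/2)
C(q, E) = 3 (C(q, E) = 4 - 1 = 3)
81*C(1/(-46 - 34), V(Q(3, -1), -3)) = 81*3 = 243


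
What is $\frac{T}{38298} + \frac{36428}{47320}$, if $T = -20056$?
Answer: $\frac{612733}{2489370} \approx 0.24614$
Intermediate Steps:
$\frac{T}{38298} + \frac{36428}{47320} = - \frac{20056}{38298} + \frac{36428}{47320} = \left(-20056\right) \frac{1}{38298} + 36428 \cdot \frac{1}{47320} = - \frac{10028}{19149} + \frac{1301}{1690} = \frac{612733}{2489370}$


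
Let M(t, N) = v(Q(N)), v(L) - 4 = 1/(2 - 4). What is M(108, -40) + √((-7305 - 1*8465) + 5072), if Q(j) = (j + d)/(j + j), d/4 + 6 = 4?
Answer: 7/2 + I*√10698 ≈ 3.5 + 103.43*I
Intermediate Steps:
d = -8 (d = -24 + 4*4 = -24 + 16 = -8)
Q(j) = (-8 + j)/(2*j) (Q(j) = (j - 8)/(j + j) = (-8 + j)/((2*j)) = (-8 + j)*(1/(2*j)) = (-8 + j)/(2*j))
v(L) = 7/2 (v(L) = 4 + 1/(2 - 4) = 4 + 1/(-2) = 4 - ½ = 7/2)
M(t, N) = 7/2
M(108, -40) + √((-7305 - 1*8465) + 5072) = 7/2 + √((-7305 - 1*8465) + 5072) = 7/2 + √((-7305 - 8465) + 5072) = 7/2 + √(-15770 + 5072) = 7/2 + √(-10698) = 7/2 + I*√10698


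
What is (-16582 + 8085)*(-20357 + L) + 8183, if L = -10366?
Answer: 261061514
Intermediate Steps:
(-16582 + 8085)*(-20357 + L) + 8183 = (-16582 + 8085)*(-20357 - 10366) + 8183 = -8497*(-30723) + 8183 = 261053331 + 8183 = 261061514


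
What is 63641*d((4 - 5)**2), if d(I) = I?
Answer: 63641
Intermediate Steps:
63641*d((4 - 5)**2) = 63641*(4 - 5)**2 = 63641*(-1)**2 = 63641*1 = 63641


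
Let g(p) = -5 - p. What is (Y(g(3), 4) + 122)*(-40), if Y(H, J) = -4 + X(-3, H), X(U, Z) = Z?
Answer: -4400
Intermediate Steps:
Y(H, J) = -4 + H
(Y(g(3), 4) + 122)*(-40) = ((-4 + (-5 - 1*3)) + 122)*(-40) = ((-4 + (-5 - 3)) + 122)*(-40) = ((-4 - 8) + 122)*(-40) = (-12 + 122)*(-40) = 110*(-40) = -4400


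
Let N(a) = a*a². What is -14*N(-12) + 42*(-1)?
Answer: 24150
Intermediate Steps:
N(a) = a³
-14*N(-12) + 42*(-1) = -14*(-12)³ + 42*(-1) = -14*(-1728) - 42 = 24192 - 42 = 24150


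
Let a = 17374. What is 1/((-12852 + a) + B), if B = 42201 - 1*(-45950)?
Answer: 1/92673 ≈ 1.0791e-5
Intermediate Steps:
B = 88151 (B = 42201 + 45950 = 88151)
1/((-12852 + a) + B) = 1/((-12852 + 17374) + 88151) = 1/(4522 + 88151) = 1/92673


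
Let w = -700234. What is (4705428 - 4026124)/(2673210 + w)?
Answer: 84913/246622 ≈ 0.34430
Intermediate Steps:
(4705428 - 4026124)/(2673210 + w) = (4705428 - 4026124)/(2673210 - 700234) = 679304/1972976 = 679304*(1/1972976) = 84913/246622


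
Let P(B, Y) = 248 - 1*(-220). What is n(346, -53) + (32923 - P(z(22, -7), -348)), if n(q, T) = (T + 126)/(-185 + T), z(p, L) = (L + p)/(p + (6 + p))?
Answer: 7724217/238 ≈ 32455.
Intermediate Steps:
z(p, L) = (L + p)/(6 + 2*p)
n(q, T) = (126 + T)/(-185 + T)
P(B, Y) = 468 (P(B, Y) = 248 + 220 = 468)
n(346, -53) + (32923 - P(z(22, -7), -348)) = (126 - 53)/(-185 - 53) + (32923 - 1*468) = 73/(-238) + (32923 - 468) = -1/238*73 + 32455 = -73/238 + 32455 = 7724217/238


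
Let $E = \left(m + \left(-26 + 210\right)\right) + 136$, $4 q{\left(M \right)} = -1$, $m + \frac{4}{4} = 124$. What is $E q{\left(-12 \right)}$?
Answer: $- \frac{443}{4} \approx -110.75$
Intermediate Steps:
$m = 123$ ($m = -1 + 124 = 123$)
$q{\left(M \right)} = - \frac{1}{4}$ ($q{\left(M \right)} = \frac{1}{4} \left(-1\right) = - \frac{1}{4}$)
$E = 443$ ($E = \left(123 + \left(-26 + 210\right)\right) + 136 = \left(123 + 184\right) + 136 = 307 + 136 = 443$)
$E q{\left(-12 \right)} = 443 \left(- \frac{1}{4}\right) = - \frac{443}{4}$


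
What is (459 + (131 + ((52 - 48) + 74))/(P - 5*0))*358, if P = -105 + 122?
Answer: 2868296/17 ≈ 1.6872e+5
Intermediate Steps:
P = 17
(459 + (131 + ((52 - 48) + 74))/(P - 5*0))*358 = (459 + (131 + ((52 - 48) + 74))/(17 - 5*0))*358 = (459 + (131 + (4 + 74))/(17 + 0))*358 = (459 + (131 + 78)/17)*358 = (459 + 209*(1/17))*358 = (459 + 209/17)*358 = (8012/17)*358 = 2868296/17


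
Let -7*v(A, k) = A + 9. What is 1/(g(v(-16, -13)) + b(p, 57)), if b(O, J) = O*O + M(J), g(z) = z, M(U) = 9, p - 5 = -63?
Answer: 1/3374 ≈ 0.00029638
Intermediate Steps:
p = -58 (p = 5 - 63 = -58)
v(A, k) = -9/7 - A/7 (v(A, k) = -(A + 9)/7 = -(9 + A)/7 = -9/7 - A/7)
b(O, J) = 9 + O² (b(O, J) = O*O + 9 = O² + 9 = 9 + O²)
1/(g(v(-16, -13)) + b(p, 57)) = 1/((-9/7 - ⅐*(-16)) + (9 + (-58)²)) = 1/((-9/7 + 16/7) + (9 + 3364)) = 1/(1 + 3373) = 1/3374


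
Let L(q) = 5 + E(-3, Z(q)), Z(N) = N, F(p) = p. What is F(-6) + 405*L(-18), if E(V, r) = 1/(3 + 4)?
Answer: 14538/7 ≈ 2076.9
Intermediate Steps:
E(V, r) = ⅐ (E(V, r) = 1/7 = ⅐)
L(q) = 36/7 (L(q) = 5 + ⅐ = 36/7)
F(-6) + 405*L(-18) = -6 + 405*(36/7) = -6 + 14580/7 = 14538/7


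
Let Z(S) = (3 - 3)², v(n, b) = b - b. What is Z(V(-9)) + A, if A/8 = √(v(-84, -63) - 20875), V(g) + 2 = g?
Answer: 40*I*√835 ≈ 1155.9*I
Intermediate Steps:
V(g) = -2 + g
v(n, b) = 0
Z(S) = 0 (Z(S) = 0² = 0)
A = 40*I*√835 (A = 8*√(0 - 20875) = 8*√(-20875) = 8*(5*I*√835) = 40*I*√835 ≈ 1155.9*I)
Z(V(-9)) + A = 0 + 40*I*√835 = 40*I*√835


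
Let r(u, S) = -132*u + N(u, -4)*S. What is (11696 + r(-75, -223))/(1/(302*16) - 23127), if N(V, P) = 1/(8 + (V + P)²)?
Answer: -652093770592/698323644087 ≈ -0.93380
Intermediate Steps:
N(V, P) = 1/(8 + (P + V)²)
r(u, S) = -132*u + S/(8 + (-4 + u)²)
(11696 + r(-75, -223))/(1/(302*16) - 23127) = (11696 + (-223 - 132*(-75)*(8 + (-4 - 75)²))/(8 + (-4 - 75)²))/(1/(302*16) - 23127) = (11696 + (-223 - 132*(-75)*(8 + (-79)²))/(8 + (-79)²))/(1/4832 - 23127) = (11696 + (-223 - 132*(-75)*(8 + 6241))/(8 + 6241))/(1/4832 - 23127) = (11696 + (-223 - 132*(-75)*6249)/6249)/(-111749663/4832) = (11696 + (-223 + 61865100)/6249)*(-4832/111749663) = (11696 + (1/6249)*61864877)*(-4832/111749663) = (11696 + 61864877/6249)*(-4832/111749663) = (134953181/6249)*(-4832/111749663) = -652093770592/698323644087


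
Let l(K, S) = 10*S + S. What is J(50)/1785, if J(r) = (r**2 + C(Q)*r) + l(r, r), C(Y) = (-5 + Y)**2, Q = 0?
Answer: 860/357 ≈ 2.4090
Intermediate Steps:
l(K, S) = 11*S
J(r) = r**2 + 36*r (J(r) = (r**2 + (-5 + 0)**2*r) + 11*r = (r**2 + (-5)**2*r) + 11*r = (r**2 + 25*r) + 11*r = r**2 + 36*r)
J(50)/1785 = (50*(36 + 50))/1785 = (50*86)*(1/1785) = 4300*(1/1785) = 860/357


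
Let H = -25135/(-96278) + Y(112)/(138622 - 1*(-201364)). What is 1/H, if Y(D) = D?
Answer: 711590698/186007201 ≈ 3.8256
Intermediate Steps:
H = 186007201/711590698 (H = -25135/(-96278) + 112/(138622 - 1*(-201364)) = -25135*(-1/96278) + 112/(138622 + 201364) = 25135/96278 + 112/339986 = 25135/96278 + 112*(1/339986) = 25135/96278 + 56/169993 = 186007201/711590698 ≈ 0.26140)
1/H = 1/(186007201/711590698) = 711590698/186007201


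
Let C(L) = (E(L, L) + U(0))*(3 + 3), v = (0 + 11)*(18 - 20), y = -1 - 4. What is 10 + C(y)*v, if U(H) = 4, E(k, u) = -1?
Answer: -386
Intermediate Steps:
y = -5
v = -22 (v = 11*(-2) = -22)
C(L) = 18 (C(L) = (-1 + 4)*(3 + 3) = 3*6 = 18)
10 + C(y)*v = 10 + 18*(-22) = 10 - 396 = -386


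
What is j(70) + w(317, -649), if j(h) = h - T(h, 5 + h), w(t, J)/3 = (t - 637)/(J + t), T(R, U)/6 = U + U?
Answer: -68650/83 ≈ -827.11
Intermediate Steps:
T(R, U) = 12*U (T(R, U) = 6*(U + U) = 6*(2*U) = 12*U)
w(t, J) = 3*(-637 + t)/(J + t) (w(t, J) = 3*((t - 637)/(J + t)) = 3*((-637 + t)/(J + t)) = 3*(-637 + t)/(J + t))
j(h) = -60 - 11*h (j(h) = h - 12*(5 + h) = h - (60 + 12*h) = h + (-60 - 12*h) = -60 - 11*h)
j(70) + w(317, -649) = (-60 - 11*70) + 3*(-637 + 317)/(-649 + 317) = (-60 - 770) + 3*(-320)/(-332) = -830 + 3*(-1/332)*(-320) = -830 + 240/83 = -68650/83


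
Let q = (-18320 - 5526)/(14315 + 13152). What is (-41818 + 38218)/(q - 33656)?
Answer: 5493400/51358511 ≈ 0.10696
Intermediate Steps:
q = -23846/27467 ≈ -0.86817
(-41818 + 38218)/(q - 33656) = (-41818 + 38218)/(-23846/27467 - 33656) = -3600/(-924453198/27467) = -3600*(-27467/924453198) = 5493400/51358511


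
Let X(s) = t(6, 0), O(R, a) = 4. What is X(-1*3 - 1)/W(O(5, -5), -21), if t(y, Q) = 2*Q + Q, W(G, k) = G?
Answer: 0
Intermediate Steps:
t(y, Q) = 3*Q
X(s) = 0 (X(s) = 3*0 = 0)
X(-1*3 - 1)/W(O(5, -5), -21) = 0/4 = 0*(¼) = 0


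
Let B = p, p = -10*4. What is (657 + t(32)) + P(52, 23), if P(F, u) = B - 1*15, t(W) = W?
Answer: 634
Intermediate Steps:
p = -40
B = -40
P(F, u) = -55 (P(F, u) = -40 - 1*15 = -40 - 15 = -55)
(657 + t(32)) + P(52, 23) = (657 + 32) - 55 = 689 - 55 = 634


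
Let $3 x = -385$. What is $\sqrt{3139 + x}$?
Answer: $\frac{2 \sqrt{6774}}{3} \approx 54.87$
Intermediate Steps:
$x = - \frac{385}{3}$ ($x = \frac{1}{3} \left(-385\right) = - \frac{385}{3} \approx -128.33$)
$\sqrt{3139 + x} = \sqrt{3139 - \frac{385}{3}} = \sqrt{\frac{9032}{3}} = \frac{2 \sqrt{6774}}{3}$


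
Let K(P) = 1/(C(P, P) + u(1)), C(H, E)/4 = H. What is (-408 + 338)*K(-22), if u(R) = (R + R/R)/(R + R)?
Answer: 70/87 ≈ 0.80460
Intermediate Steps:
C(H, E) = 4*H
u(R) = (1 + R)/(2*R) (u(R) = (R + 1)/((2*R)) = (1 + R)*(1/(2*R)) = (1 + R)/(2*R))
K(P) = 1/(1 + 4*P) (K(P) = 1/(4*P + (½)*(1 + 1)/1) = 1/(4*P + (½)*1*2) = 1/(4*P + 1) = 1/(1 + 4*P))
(-408 + 338)*K(-22) = (-408 + 338)/(1 + 4*(-22)) = -70/(1 - 88) = -70/(-87) = -70*(-1/87) = 70/87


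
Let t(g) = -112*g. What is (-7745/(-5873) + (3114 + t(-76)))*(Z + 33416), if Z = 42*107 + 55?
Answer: 2592525180495/5873 ≈ 4.4143e+8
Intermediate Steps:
Z = 4549 (Z = 4494 + 55 = 4549)
(-7745/(-5873) + (3114 + t(-76)))*(Z + 33416) = (-7745/(-5873) + (3114 - 112*(-76)))*(4549 + 33416) = (-7745*(-1/5873) + (3114 + 8512))*37965 = (7745/5873 + 11626)*37965 = (68287243/5873)*37965 = 2592525180495/5873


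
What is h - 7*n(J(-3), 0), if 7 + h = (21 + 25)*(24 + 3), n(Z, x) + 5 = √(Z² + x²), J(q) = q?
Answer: 1249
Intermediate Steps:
n(Z, x) = -5 + √(Z² + x²)
h = 1235 (h = -7 + (21 + 25)*(24 + 3) = -7 + 46*27 = -7 + 1242 = 1235)
h - 7*n(J(-3), 0) = 1235 - 7*(-5 + √((-3)² + 0²)) = 1235 - 7*(-5 + √(9 + 0)) = 1235 - 7*(-5 + √9) = 1235 - 7*(-5 + 3) = 1235 - 7*(-2) = 1235 + 14 = 1249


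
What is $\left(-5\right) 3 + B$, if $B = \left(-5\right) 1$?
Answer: $-20$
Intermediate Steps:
$B = -5$
$\left(-5\right) 3 + B = \left(-5\right) 3 - 5 = -15 - 5 = -20$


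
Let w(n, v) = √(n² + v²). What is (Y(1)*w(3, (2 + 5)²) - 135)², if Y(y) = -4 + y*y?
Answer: 39915 + 810*√2410 ≈ 79679.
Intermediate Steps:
Y(y) = -4 + y²
(Y(1)*w(3, (2 + 5)²) - 135)² = ((-4 + 1²)*√(3² + ((2 + 5)²)²) - 135)² = ((-4 + 1)*√(9 + (7²)²) - 135)² = (-3*√(9 + 49²) - 135)² = (-3*√(9 + 2401) - 135)² = (-3*√2410 - 135)² = (-135 - 3*√2410)²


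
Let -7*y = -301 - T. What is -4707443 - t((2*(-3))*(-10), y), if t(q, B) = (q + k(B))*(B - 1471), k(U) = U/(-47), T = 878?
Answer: -227063873/49 ≈ -4.6340e+6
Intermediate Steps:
k(U) = -U/47 (k(U) = U*(-1/47) = -U/47)
y = 1179/7 (y = -(-301 - 1*878)/7 = -(-301 - 878)/7 = -⅐*(-1179) = 1179/7 ≈ 168.43)
t(q, B) = (-1471 + B)*(q - B/47) (t(q, B) = (q - B/47)*(B - 1471) = (q - B/47)*(-1471 + B) = (-1471 + B)*(q - B/47))
-4707443 - t((2*(-3))*(-10), y) = -4707443 - (-1471*2*(-3)*(-10) - (1179/7)²/47 + (1471/47)*(1179/7) + 1179*((2*(-3))*(-10))/7) = -4707443 - (-(-8826)*(-10) - 1/47*1390041/49 + 1734309/329 + 1179*(-6*(-10))/7) = -4707443 - (-1471*60 - 1390041/2303 + 1734309/329 + (1179/7)*60) = -4707443 - (-88260 - 1390041/2303 + 1734309/329 + 70740/7) = -4707443 - 1*(-3600834/49) = -4707443 + 3600834/49 = -227063873/49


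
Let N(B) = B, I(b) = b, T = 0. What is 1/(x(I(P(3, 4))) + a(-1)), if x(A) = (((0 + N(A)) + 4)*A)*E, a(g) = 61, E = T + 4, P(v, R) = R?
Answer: 1/189 ≈ 0.0052910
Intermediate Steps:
E = 4 (E = 0 + 4 = 4)
x(A) = 4*A*(4 + A) (x(A) = (((0 + A) + 4)*A)*4 = ((A + 4)*A)*4 = ((4 + A)*A)*4 = (A*(4 + A))*4 = 4*A*(4 + A))
1/(x(I(P(3, 4))) + a(-1)) = 1/(4*4*(4 + 4) + 61) = 1/(4*4*8 + 61) = 1/(128 + 61) = 1/189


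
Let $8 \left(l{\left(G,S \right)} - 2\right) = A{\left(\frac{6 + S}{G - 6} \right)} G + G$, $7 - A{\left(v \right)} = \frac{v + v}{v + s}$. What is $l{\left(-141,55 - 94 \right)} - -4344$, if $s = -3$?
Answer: $\frac{2285969}{544} \approx 4202.1$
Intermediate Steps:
$A{\left(v \right)} = 7 - \frac{2 v}{-3 + v}$ ($A{\left(v \right)} = 7 - \frac{v + v}{v - 3} = 7 - \frac{2 v}{-3 + v}$)
$l{\left(G,S \right)} = 2 + \frac{G}{8} + \frac{G \left(-21 + \frac{5 \left(6 + S\right)}{-6 + G}\right)}{8 \left(-3 + \frac{6 + S}{-6 + G}\right)}$ ($l{\left(G,S \right)} = 2 + \frac{\frac{-21 + 5 \frac{6 + S}{G - 6}}{-3 + \frac{6 + S}{G - 6}} G + G}{8} = 2 + \frac{\frac{-21 + 5 \frac{6 + S}{-6 + G}}{-3 + \frac{6 + S}{-6 + G}} G + G}{8} = 2 + \frac{\frac{-21 + \frac{5 \left(6 + S\right)}{-6 + G}}{-3 + \frac{6 + S}{-6 + G}} G + G}{8} = 2 + \frac{\frac{G \left(-21 + \frac{5 \left(6 + S\right)}{-6 + G}\right)}{-3 + \frac{6 + S}{-6 + G}} + G}{8} = 2 + \frac{G + \frac{G \left(-21 + \frac{5 \left(6 + S\right)}{-6 + G}\right)}{-3 + \frac{6 + S}{-6 + G}}}{8} = 2 + \left(\frac{G}{8} + \frac{G \left(-21 + \frac{5 \left(6 + S\right)}{-6 + G}\right)}{8 \left(-3 + \frac{6 + S}{-6 + G}\right)}\right) = 2 + \frac{G}{8} + \frac{G \left(-21 + \frac{5 \left(6 + S\right)}{-6 + G}\right)}{8 \left(-3 + \frac{6 + S}{-6 + G}\right)}$)
$l{\left(-141,55 - 94 \right)} - -4344 = \frac{-192 - -9306 - 8 \left(55 - 94\right) + 12 \left(-141\right)^{2} - - 423 \left(55 - 94\right)}{4 \left(-24 - \left(55 - 94\right) + 3 \left(-141\right)\right)} - -4344 = \frac{-192 + 9306 - 8 \left(55 - 94\right) + 12 \cdot 19881 - - 423 \left(55 - 94\right)}{4 \left(-24 - \left(55 - 94\right) - 423\right)} + 4344 = \frac{-192 + 9306 - -312 + 238572 - \left(-423\right) \left(-39\right)}{4 \left(-24 - -39 - 423\right)} + 4344 = \frac{-192 + 9306 + 312 + 238572 - 16497}{4 \left(-24 + 39 - 423\right)} + 4344 = \frac{1}{4} \frac{1}{-408} \cdot 231501 + 4344 = \frac{1}{4} \left(- \frac{1}{408}\right) 231501 + 4344 = - \frac{77167}{544} + 4344 = \frac{2285969}{544}$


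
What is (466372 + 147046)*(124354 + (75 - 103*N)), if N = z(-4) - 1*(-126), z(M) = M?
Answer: 68618777734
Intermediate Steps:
N = 122 (N = -4 - 1*(-126) = -4 + 126 = 122)
(466372 + 147046)*(124354 + (75 - 103*N)) = (466372 + 147046)*(124354 + (75 - 103*122)) = 613418*(124354 + (75 - 12566)) = 613418*(124354 - 12491) = 613418*111863 = 68618777734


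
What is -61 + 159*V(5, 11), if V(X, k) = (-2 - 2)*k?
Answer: -7057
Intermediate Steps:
V(X, k) = -4*k
-61 + 159*V(5, 11) = -61 + 159*(-4*11) = -61 + 159*(-44) = -61 - 6996 = -7057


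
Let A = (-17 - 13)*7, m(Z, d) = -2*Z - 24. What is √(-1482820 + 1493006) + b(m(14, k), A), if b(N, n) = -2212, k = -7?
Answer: -2212 + √10186 ≈ -2111.1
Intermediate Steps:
m(Z, d) = -24 - 2*Z
A = -210 (A = -30*7 = -210)
√(-1482820 + 1493006) + b(m(14, k), A) = √(-1482820 + 1493006) - 2212 = √10186 - 2212 = -2212 + √10186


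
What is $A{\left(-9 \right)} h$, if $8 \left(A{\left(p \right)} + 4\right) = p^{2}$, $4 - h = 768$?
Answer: $- \frac{9359}{2} \approx -4679.5$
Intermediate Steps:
$h = -764$ ($h = 4 - 768 = -764$)
$A{\left(p \right)} = -4 + \frac{p^{2}}{8}$
$A{\left(-9 \right)} h = \left(-4 + \frac{\left(-9\right)^{2}}{8}\right) \left(-764\right) = \left(-4 + \frac{1}{8} \cdot 81\right) \left(-764\right) = \left(-4 + \frac{81}{8}\right) \left(-764\right) = \frac{49}{8} \left(-764\right) = - \frac{9359}{2}$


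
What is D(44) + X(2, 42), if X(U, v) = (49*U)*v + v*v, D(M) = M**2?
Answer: 7816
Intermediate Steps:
X(U, v) = v**2 + 49*U*v (X(U, v) = 49*U*v + v**2 = v**2 + 49*U*v)
D(44) + X(2, 42) = 44**2 + 42*(42 + 49*2) = 1936 + 42*(42 + 98) = 1936 + 42*140 = 1936 + 5880 = 7816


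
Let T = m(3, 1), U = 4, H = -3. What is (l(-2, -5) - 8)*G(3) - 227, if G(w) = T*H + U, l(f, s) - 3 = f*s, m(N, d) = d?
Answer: -222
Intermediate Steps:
T = 1
l(f, s) = 3 + f*s
G(w) = 1 (G(w) = 1*(-3) + 4 = -3 + 4 = 1)
(l(-2, -5) - 8)*G(3) - 227 = ((3 - 2*(-5)) - 8)*1 - 227 = ((3 + 10) - 8)*1 - 227 = (13 - 8)*1 - 227 = 5*1 - 227 = 5 - 227 = -222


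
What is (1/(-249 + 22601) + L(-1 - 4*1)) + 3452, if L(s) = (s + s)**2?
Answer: 79394305/22352 ≈ 3552.0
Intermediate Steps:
L(s) = 4*s**2 (L(s) = (2*s)**2 = 4*s**2)
(1/(-249 + 22601) + L(-1 - 4*1)) + 3452 = (1/(-249 + 22601) + 4*(-1 - 4*1)**2) + 3452 = (1/22352 + 4*(-1 - 4)**2) + 3452 = (1/22352 + 4*(-5)**2) + 3452 = (1/22352 + 4*25) + 3452 = (1/22352 + 100) + 3452 = 2235201/22352 + 3452 = 79394305/22352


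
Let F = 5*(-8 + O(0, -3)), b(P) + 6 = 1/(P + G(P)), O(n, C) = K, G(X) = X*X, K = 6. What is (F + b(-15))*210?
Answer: -3359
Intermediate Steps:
G(X) = X**2
O(n, C) = 6
b(P) = -6 + 1/(P + P**2)
F = -10 (F = 5*(-8 + 6) = 5*(-2) = -10)
(F + b(-15))*210 = (-10 + (1 - 6*(-15) - 6*(-15)**2)/((-15)*(1 - 15)))*210 = (-10 - 1/15*(1 + 90 - 6*225)/(-14))*210 = (-10 - 1/15*(-1/14)*(1 + 90 - 1350))*210 = (-10 - 1/15*(-1/14)*(-1259))*210 = (-10 - 1259/210)*210 = -3359/210*210 = -3359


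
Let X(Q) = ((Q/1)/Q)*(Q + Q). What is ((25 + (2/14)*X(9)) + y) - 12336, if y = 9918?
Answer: -16733/7 ≈ -2390.4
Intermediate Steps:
X(Q) = 2*Q (X(Q) = ((Q*1)/Q)*(2*Q) = (Q/Q)*(2*Q) = 1*(2*Q) = 2*Q)
((25 + (2/14)*X(9)) + y) - 12336 = ((25 + (2/14)*(2*9)) + 9918) - 12336 = ((25 + (2*(1/14))*18) + 9918) - 12336 = ((25 + (1/7)*18) + 9918) - 12336 = ((25 + 18/7) + 9918) - 12336 = (193/7 + 9918) - 12336 = 69619/7 - 12336 = -16733/7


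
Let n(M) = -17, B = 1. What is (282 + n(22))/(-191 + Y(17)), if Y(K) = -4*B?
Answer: -53/39 ≈ -1.3590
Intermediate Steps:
Y(K) = -4 (Y(K) = -4*1 = -4)
(282 + n(22))/(-191 + Y(17)) = (282 - 17)/(-191 - 4) = 265/(-195) = 265*(-1/195) = -53/39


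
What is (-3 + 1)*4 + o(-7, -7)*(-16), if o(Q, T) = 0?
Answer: -8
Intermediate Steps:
(-3 + 1)*4 + o(-7, -7)*(-16) = (-3 + 1)*4 + 0*(-16) = -2*4 + 0 = -8 + 0 = -8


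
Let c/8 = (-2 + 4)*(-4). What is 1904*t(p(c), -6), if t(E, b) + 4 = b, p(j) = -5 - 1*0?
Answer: -19040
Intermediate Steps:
c = -64 (c = 8*((-2 + 4)*(-4)) = 8*(2*(-4)) = 8*(-8) = -64)
p(j) = -5 (p(j) = -5 + 0 = -5)
t(E, b) = -4 + b
1904*t(p(c), -6) = 1904*(-4 - 6) = 1904*(-10) = -19040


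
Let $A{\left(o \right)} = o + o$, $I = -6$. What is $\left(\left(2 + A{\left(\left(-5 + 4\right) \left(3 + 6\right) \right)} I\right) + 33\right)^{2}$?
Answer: $20449$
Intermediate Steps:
$A{\left(o \right)} = 2 o$
$\left(\left(2 + A{\left(\left(-5 + 4\right) \left(3 + 6\right) \right)} I\right) + 33\right)^{2} = \left(\left(2 + 2 \left(-5 + 4\right) \left(3 + 6\right) \left(-6\right)\right) + 33\right)^{2} = \left(\left(2 + 2 \left(\left(-1\right) 9\right) \left(-6\right)\right) + 33\right)^{2} = \left(\left(2 + 2 \left(-9\right) \left(-6\right)\right) + 33\right)^{2} = \left(\left(2 - -108\right) + 33\right)^{2} = \left(\left(2 + 108\right) + 33\right)^{2} = \left(110 + 33\right)^{2} = 143^{2} = 20449$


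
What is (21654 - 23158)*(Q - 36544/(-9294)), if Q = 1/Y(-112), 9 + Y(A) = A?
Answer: -3318222560/562287 ≈ -5901.3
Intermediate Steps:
Y(A) = -9 + A
Q = -1/121 (Q = 1/(-9 - 112) = 1/(-121) = -1/121 ≈ -0.0082645)
(21654 - 23158)*(Q - 36544/(-9294)) = (21654 - 23158)*(-1/121 - 36544/(-9294)) = -1504*(-1/121 - 36544*(-1/9294)) = -1504*(-1/121 + 18272/4647) = -1504*2206265/562287 = -3318222560/562287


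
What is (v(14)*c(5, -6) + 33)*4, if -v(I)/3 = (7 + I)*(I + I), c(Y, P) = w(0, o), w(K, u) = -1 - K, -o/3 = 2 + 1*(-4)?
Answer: 7188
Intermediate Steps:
o = 6 (o = -3*(2 + 1*(-4)) = -3*(2 - 4) = -3*(-2) = 6)
c(Y, P) = -1 (c(Y, P) = -1 - 1*0 = -1 + 0 = -1)
v(I) = -6*I*(7 + I) (v(I) = -3*(7 + I)*(I + I) = -3*(7 + I)*2*I = -6*I*(7 + I))
(v(14)*c(5, -6) + 33)*4 = (-6*14*(7 + 14)*(-1) + 33)*4 = (-6*14*21*(-1) + 33)*4 = (-1764*(-1) + 33)*4 = (1764 + 33)*4 = 1797*4 = 7188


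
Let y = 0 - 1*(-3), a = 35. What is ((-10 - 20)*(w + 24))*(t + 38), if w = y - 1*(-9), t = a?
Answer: -78840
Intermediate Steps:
t = 35
y = 3 (y = 0 + 3 = 3)
w = 12 (w = 3 - 1*(-9) = 3 + 9 = 12)
((-10 - 20)*(w + 24))*(t + 38) = ((-10 - 20)*(12 + 24))*(35 + 38) = -30*36*73 = -1080*73 = -78840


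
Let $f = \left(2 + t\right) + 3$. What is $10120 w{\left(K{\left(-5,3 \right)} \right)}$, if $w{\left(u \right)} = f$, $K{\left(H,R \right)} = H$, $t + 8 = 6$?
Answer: $30360$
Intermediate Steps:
$t = -2$ ($t = -8 + 6 = -2$)
$f = 3$ ($f = \left(2 - 2\right) + 3 = 0 + 3 = 3$)
$w{\left(u \right)} = 3$
$10120 w{\left(K{\left(-5,3 \right)} \right)} = 10120 \cdot 3 = 30360$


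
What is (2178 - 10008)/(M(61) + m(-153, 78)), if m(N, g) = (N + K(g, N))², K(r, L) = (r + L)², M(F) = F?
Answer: -1566/5988569 ≈ -0.00026150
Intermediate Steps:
K(r, L) = (L + r)²
m(N, g) = (N + (N + g)²)²
(2178 - 10008)/(M(61) + m(-153, 78)) = (2178 - 10008)/(61 + (-153 + (-153 + 78)²)²) = -7830/(61 + (-153 + (-75)²)²) = -7830/(61 + (-153 + 5625)²) = -7830/(61 + 5472²) = -7830/(61 + 29942784) = -7830/29942845 = -7830*1/29942845 = -1566/5988569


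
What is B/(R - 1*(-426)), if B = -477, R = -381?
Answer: -53/5 ≈ -10.600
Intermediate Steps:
B/(R - 1*(-426)) = -477/(-381 - 1*(-426)) = -477/(-381 + 426) = -477/45 = -477*1/45 = -53/5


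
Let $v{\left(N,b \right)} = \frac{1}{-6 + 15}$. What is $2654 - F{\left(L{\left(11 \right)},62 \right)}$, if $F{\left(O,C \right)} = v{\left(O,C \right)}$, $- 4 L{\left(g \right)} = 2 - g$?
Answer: $\frac{23885}{9} \approx 2653.9$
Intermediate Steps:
$L{\left(g \right)} = - \frac{1}{2} + \frac{g}{4}$ ($L{\left(g \right)} = - \frac{2 - g}{4} = - \frac{1}{2} + \frac{g}{4}$)
$v{\left(N,b \right)} = \frac{1}{9}$
$F{\left(O,C \right)} = \frac{1}{9}$
$2654 - F{\left(L{\left(11 \right)},62 \right)} = 2654 - \frac{1}{9} = \frac{23885}{9}$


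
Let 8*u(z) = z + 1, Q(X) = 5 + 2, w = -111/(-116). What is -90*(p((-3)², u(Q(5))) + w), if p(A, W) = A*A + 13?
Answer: -495675/58 ≈ -8546.1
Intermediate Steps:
w = 111/116 (w = -111*(-1/116) = 111/116 ≈ 0.95690)
Q(X) = 7
u(z) = ⅛ + z/8 (u(z) = (z + 1)/8 = (1 + z)/8 = ⅛ + z/8)
p(A, W) = 13 + A² (p(A, W) = A² + 13 = 13 + A²)
-90*(p((-3)², u(Q(5))) + w) = -90*((13 + ((-3)²)²) + 111/116) = -90*((13 + 9²) + 111/116) = -90*((13 + 81) + 111/116) = -90*(94 + 111/116) = -90*11015/116 = -495675/58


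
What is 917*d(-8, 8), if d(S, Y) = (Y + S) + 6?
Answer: 5502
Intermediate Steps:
d(S, Y) = 6 + S + Y (d(S, Y) = (S + Y) + 6 = 6 + S + Y)
917*d(-8, 8) = 917*(6 - 8 + 8) = 917*6 = 5502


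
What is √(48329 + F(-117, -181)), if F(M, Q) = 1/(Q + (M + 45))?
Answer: 2*√773372677/253 ≈ 219.84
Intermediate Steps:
F(M, Q) = 1/(45 + M + Q) (F(M, Q) = 1/(Q + (45 + M)) = 1/(45 + M + Q))
√(48329 + F(-117, -181)) = √(48329 + 1/(45 - 117 - 181)) = √(48329 + 1/(-253)) = √(48329 - 1/253) = √(12227236/253) = 2*√773372677/253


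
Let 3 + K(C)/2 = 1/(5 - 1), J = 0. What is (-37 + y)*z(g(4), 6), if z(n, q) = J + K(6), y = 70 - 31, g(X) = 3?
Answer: -11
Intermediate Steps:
y = 39
K(C) = -11/2 (K(C) = -6 + 2/(5 - 1) = -6 + 2/4 = -6 + 2*(¼) = -6 + ½ = -11/2)
z(n, q) = -11/2 (z(n, q) = 0 - 11/2 = -11/2)
(-37 + y)*z(g(4), 6) = (-37 + 39)*(-11/2) = 2*(-11/2) = -11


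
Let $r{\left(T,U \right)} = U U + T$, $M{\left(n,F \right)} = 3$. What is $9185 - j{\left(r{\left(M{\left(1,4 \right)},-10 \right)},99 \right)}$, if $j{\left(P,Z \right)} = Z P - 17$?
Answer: $-995$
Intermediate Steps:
$r{\left(T,U \right)} = T + U^{2}$ ($r{\left(T,U \right)} = U^{2} + T = T + U^{2}$)
$j{\left(P,Z \right)} = -17 + P Z$ ($j{\left(P,Z \right)} = P Z - 17 = -17 + P Z$)
$9185 - j{\left(r{\left(M{\left(1,4 \right)},-10 \right)},99 \right)} = 9185 - \left(-17 + \left(3 + \left(-10\right)^{2}\right) 99\right) = 9185 - \left(-17 + \left(3 + 100\right) 99\right) = 9185 - \left(-17 + 103 \cdot 99\right) = 9185 - \left(-17 + 10197\right) = 9185 - 10180 = -995$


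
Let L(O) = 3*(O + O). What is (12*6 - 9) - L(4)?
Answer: 39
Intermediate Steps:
L(O) = 6*O (L(O) = 3*(2*O) = 6*O)
(12*6 - 9) - L(4) = (12*6 - 9) - 6*4 = (72 - 9) - 1*24 = 63 - 24 = 39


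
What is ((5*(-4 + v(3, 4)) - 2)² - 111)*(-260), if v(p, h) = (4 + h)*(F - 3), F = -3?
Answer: -17818580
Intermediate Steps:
v(p, h) = -24 - 6*h (v(p, h) = (4 + h)*(-3 - 3) = (4 + h)*(-6) = -24 - 6*h)
((5*(-4 + v(3, 4)) - 2)² - 111)*(-260) = ((5*(-4 + (-24 - 6*4)) - 2)² - 111)*(-260) = ((5*(-4 + (-24 - 24)) - 2)² - 111)*(-260) = ((5*(-4 - 48) - 2)² - 111)*(-260) = ((5*(-52) - 2)² - 111)*(-260) = ((-260 - 2)² - 111)*(-260) = ((-262)² - 111)*(-260) = (68644 - 111)*(-260) = 68533*(-260) = -17818580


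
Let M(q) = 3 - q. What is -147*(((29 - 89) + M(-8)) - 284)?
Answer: 48951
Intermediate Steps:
-147*(((29 - 89) + M(-8)) - 284) = -147*(((29 - 89) + (3 - 1*(-8))) - 284) = -147*((-60 + (3 + 8)) - 284) = -147*((-60 + 11) - 284) = -147*(-49 - 284) = -147*(-333) = 48951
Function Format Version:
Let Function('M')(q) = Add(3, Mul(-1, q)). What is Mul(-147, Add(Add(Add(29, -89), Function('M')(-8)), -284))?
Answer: 48951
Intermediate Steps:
Mul(-147, Add(Add(Add(29, -89), Function('M')(-8)), -284)) = Mul(-147, Add(Add(Add(29, -89), Add(3, Mul(-1, -8))), -284)) = Mul(-147, Add(Add(-60, Add(3, 8)), -284)) = Mul(-147, Add(Add(-60, 11), -284)) = Mul(-147, Add(-49, -284)) = Mul(-147, -333) = 48951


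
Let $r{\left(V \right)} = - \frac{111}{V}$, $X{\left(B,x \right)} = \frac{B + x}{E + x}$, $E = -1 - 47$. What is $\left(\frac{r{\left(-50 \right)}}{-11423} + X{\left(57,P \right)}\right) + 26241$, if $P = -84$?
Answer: $\frac{329728605033}{12565300} \approx 26241.0$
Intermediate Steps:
$E = -48$ ($E = -1 - 47 = -48$)
$X{\left(B,x \right)} = \frac{B + x}{-48 + x}$
$\left(\frac{r{\left(-50 \right)}}{-11423} + X{\left(57,P \right)}\right) + 26241 = \left(\frac{\left(-111\right) \frac{1}{-50}}{-11423} + \frac{57 - 84}{-48 - 84}\right) + 26241 = \left(\left(-111\right) \left(- \frac{1}{50}\right) \left(- \frac{1}{11423}\right) + \frac{1}{-132} \left(-27\right)\right) + 26241 = \left(\frac{111}{50} \left(- \frac{1}{11423}\right) - - \frac{9}{44}\right) + 26241 = \left(- \frac{111}{571150} + \frac{9}{44}\right) + 26241 = \frac{2567733}{12565300} + 26241 = \frac{329728605033}{12565300}$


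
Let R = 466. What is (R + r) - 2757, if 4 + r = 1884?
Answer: -411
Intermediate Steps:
r = 1880 (r = -4 + 1884 = 1880)
(R + r) - 2757 = (466 + 1880) - 2757 = 2346 - 2757 = -411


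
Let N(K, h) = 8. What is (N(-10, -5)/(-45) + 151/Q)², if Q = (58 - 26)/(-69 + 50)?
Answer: 16734268321/2073600 ≈ 8070.2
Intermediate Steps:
Q = -32/19 (Q = 32/(-19) = 32*(-1/19) = -32/19 ≈ -1.6842)
(N(-10, -5)/(-45) + 151/Q)² = (8/(-45) + 151/(-32/19))² = (8*(-1/45) + 151*(-19/32))² = (-8/45 - 2869/32)² = (-129361/1440)² = 16734268321/2073600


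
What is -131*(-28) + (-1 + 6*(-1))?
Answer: 3661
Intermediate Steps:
-131*(-28) + (-1 + 6*(-1)) = 3668 + (-1 - 6) = 3668 - 7 = 3661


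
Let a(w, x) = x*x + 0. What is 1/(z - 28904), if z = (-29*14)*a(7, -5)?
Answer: -1/39054 ≈ -2.5606e-5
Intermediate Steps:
a(w, x) = x² (a(w, x) = x² + 0 = x²)
z = -10150 (z = -29*14*(-5)² = -406*25 = -10150)
1/(z - 28904) = 1/(-10150 - 28904) = 1/(-39054) = -1/39054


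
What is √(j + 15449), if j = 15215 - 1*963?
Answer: √29701 ≈ 172.34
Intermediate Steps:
j = 14252 (j = 15215 - 963 = 14252)
√(j + 15449) = √(14252 + 15449) = √29701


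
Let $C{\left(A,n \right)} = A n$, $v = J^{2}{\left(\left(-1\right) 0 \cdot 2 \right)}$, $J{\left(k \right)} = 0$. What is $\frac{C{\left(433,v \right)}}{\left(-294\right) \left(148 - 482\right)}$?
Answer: $0$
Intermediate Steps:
$v = 0$ ($v = 0^{2} = 0$)
$\frac{C{\left(433,v \right)}}{\left(-294\right) \left(148 - 482\right)} = \frac{433 \cdot 0}{\left(-294\right) \left(148 - 482\right)} = \frac{0}{\left(-294\right) \left(-334\right)} = \frac{0}{98196} = 0 \cdot \frac{1}{98196} = 0$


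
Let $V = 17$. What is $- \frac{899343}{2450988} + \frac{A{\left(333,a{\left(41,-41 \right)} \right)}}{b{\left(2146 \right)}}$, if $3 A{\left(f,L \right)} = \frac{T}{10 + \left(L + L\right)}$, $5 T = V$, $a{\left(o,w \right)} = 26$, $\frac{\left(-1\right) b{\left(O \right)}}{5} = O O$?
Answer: $- \frac{534977167528361}{1457978340910200} \approx -0.36693$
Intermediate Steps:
$b{\left(O \right)} = - 5 O^{2}$ ($b{\left(O \right)} = - 5 O O = - 5 O^{2}$)
$T = \frac{17}{5}$ ($T = \frac{1}{5} \cdot 17 = \frac{17}{5} \approx 3.4$)
$A{\left(f,L \right)} = \frac{17}{15 \left(10 + 2 L\right)}$ ($A{\left(f,L \right)} = \frac{\frac{17}{5} \frac{1}{10 + \left(L + L\right)}}{3} = \frac{\frac{17}{5} \frac{1}{10 + 2 L}}{3} = \frac{17}{15 \left(10 + 2 L\right)}$)
$- \frac{899343}{2450988} + \frac{A{\left(333,a{\left(41,-41 \right)} \right)}}{b{\left(2146 \right)}} = - \frac{899343}{2450988} + \frac{\frac{17}{30} \frac{1}{5 + 26}}{\left(-5\right) 2146^{2}} = \left(-899343\right) \frac{1}{2450988} + \frac{\frac{17}{30} \cdot \frac{1}{31}}{\left(-5\right) 4605316} = - \frac{99927}{272332} + \frac{\frac{17}{30} \cdot \frac{1}{31}}{-23026580} = - \frac{99927}{272332} + \frac{17}{930} \left(- \frac{1}{23026580}\right) = - \frac{99927}{272332} - \frac{17}{21414719400} = - \frac{534977167528361}{1457978340910200}$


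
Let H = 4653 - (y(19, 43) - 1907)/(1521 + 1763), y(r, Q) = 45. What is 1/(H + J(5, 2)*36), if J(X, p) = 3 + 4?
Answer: 1642/8054941 ≈ 0.00020385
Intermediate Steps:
J(X, p) = 7
H = 7641157/1642 (H = 4653 - (45 - 1907)/(1521 + 1763) = 4653 - (-1862)/3284 = 4653 - 1*(-931/1642) = 4653 + 931/1642 = 7641157/1642 ≈ 4653.6)
1/(H + J(5, 2)*36) = 1/(7641157/1642 + 7*36) = 1/(7641157/1642 + 252) = 1/(8054941/1642) = 1642/8054941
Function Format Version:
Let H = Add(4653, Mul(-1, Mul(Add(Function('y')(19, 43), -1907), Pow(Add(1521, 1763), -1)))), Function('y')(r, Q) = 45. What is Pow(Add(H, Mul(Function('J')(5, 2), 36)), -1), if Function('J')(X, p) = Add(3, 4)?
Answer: Rational(1642, 8054941) ≈ 0.00020385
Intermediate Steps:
Function('J')(X, p) = 7
H = Rational(7641157, 1642) (H = Add(4653, Mul(-1, Mul(Add(45, -1907), Pow(Add(1521, 1763), -1)))) = Add(4653, Mul(-1, Mul(-1862, Pow(3284, -1)))) = Add(4653, Mul(-1, Mul(-1862, Rational(1, 3284)))) = Add(4653, Mul(-1, Rational(-931, 1642))) = Add(4653, Rational(931, 1642)) = Rational(7641157, 1642) ≈ 4653.6)
Pow(Add(H, Mul(Function('J')(5, 2), 36)), -1) = Pow(Add(Rational(7641157, 1642), Mul(7, 36)), -1) = Pow(Add(Rational(7641157, 1642), 252), -1) = Pow(Rational(8054941, 1642), -1) = Rational(1642, 8054941)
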